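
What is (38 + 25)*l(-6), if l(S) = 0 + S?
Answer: -378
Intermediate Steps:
l(S) = S
(38 + 25)*l(-6) = (38 + 25)*(-6) = 63*(-6) = -378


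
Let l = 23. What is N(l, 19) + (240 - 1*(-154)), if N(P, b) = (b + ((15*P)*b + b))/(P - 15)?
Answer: 9745/8 ≈ 1218.1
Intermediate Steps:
N(P, b) = (2*b + 15*P*b)/(-15 + P) (N(P, b) = (b + (15*P*b + b))/(-15 + P) = (b + (b + 15*P*b))/(-15 + P) = (2*b + 15*P*b)/(-15 + P))
N(l, 19) + (240 - 1*(-154)) = 19*(2 + 15*23)/(-15 + 23) + (240 - 1*(-154)) = 19*(2 + 345)/8 + (240 + 154) = 19*(1/8)*347 + 394 = 6593/8 + 394 = 9745/8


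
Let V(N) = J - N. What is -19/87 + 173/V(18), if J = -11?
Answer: -538/87 ≈ -6.1839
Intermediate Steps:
V(N) = -11 - N
-19/87 + 173/V(18) = -19/87 + 173/(-11 - 1*18) = -19*1/87 + 173/(-11 - 18) = -19/87 + 173/(-29) = -19/87 + 173*(-1/29) = -19/87 - 173/29 = -538/87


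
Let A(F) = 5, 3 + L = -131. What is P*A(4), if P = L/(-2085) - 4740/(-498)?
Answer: 1658272/34611 ≈ 47.912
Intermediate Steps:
L = -134 (L = -3 - 131 = -134)
P = 1658272/173055 (P = -134/(-2085) - 4740/(-498) = -134*(-1/2085) - 4740*(-1/498) = 134/2085 + 790/83 = 1658272/173055 ≈ 9.5823)
P*A(4) = (1658272/173055)*5 = 1658272/34611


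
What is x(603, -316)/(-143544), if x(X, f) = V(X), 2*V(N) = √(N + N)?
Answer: -√134/95696 ≈ -0.00012096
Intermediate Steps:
V(N) = √2*√N/2 (V(N) = √(N + N)/2 = √(2*N)/2 = (√2*√N)/2 = √2*√N/2)
x(X, f) = √2*√X/2
x(603, -316)/(-143544) = (√2*√603/2)/(-143544) = (√2*(3*√67)/2)*(-1/143544) = (3*√134/2)*(-1/143544) = -√134/95696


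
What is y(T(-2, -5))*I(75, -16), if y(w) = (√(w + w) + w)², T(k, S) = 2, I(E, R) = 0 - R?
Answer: 256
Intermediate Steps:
I(E, R) = -R
y(w) = (w + √2*√w)² (y(w) = (√(2*w) + w)² = (√2*√w + w)² = (w + √2*√w)²)
y(T(-2, -5))*I(75, -16) = (2 + √2*√2)²*(-1*(-16)) = (2 + 2)²*16 = 4²*16 = 16*16 = 256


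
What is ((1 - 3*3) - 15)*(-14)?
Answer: 322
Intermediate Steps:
((1 - 3*3) - 15)*(-14) = ((1 - 9) - 15)*(-14) = (-8 - 15)*(-14) = -23*(-14) = 322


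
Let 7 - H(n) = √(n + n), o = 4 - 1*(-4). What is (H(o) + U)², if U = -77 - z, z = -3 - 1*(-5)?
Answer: 5776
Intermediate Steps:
o = 8 (o = 4 + 4 = 8)
H(n) = 7 - √2*√n (H(n) = 7 - √(n + n) = 7 - √(2*n) = 7 - √2*√n)
z = 2 (z = -3 + 5 = 2)
U = -79 (U = -77 - 1*2 = -77 - 2 = -79)
(H(o) + U)² = ((7 - √2*√8) - 79)² = ((7 - √2*2*√2) - 79)² = ((7 - 4) - 79)² = (3 - 79)² = (-76)² = 5776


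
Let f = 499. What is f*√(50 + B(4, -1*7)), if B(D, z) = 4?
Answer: 1497*√6 ≈ 3666.9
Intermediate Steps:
f*√(50 + B(4, -1*7)) = 499*√(50 + 4) = 499*√54 = 499*(3*√6) = 1497*√6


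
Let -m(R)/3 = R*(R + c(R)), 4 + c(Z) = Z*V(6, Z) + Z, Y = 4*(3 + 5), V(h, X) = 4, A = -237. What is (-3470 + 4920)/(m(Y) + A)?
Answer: -290/3657 ≈ -0.079300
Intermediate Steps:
Y = 32 (Y = 4*8 = 32)
c(Z) = -4 + 5*Z (c(Z) = -4 + (Z*4 + Z) = -4 + (4*Z + Z) = -4 + 5*Z)
m(R) = -3*R*(-4 + 6*R) (m(R) = -3*R*(R + (-4 + 5*R)) = -3*R*(-4 + 6*R))
(-3470 + 4920)/(m(Y) + A) = (-3470 + 4920)/(6*32*(2 - 3*32) - 237) = 1450/(6*32*(2 - 96) - 237) = 1450/(6*32*(-94) - 237) = 1450/(-18048 - 237) = 1450/(-18285) = 1450*(-1/18285) = -290/3657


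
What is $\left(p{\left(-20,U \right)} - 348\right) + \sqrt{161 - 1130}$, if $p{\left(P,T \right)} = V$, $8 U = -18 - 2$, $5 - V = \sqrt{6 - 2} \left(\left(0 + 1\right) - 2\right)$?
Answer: $-341 + i \sqrt{969} \approx -341.0 + 31.129 i$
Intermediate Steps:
$V = 7$ ($V = 5 - \sqrt{6 - 2} \left(\left(0 + 1\right) - 2\right) = 5 - \sqrt{4} \left(1 - 2\right) = 5 - 2 \left(-1\right) = 5 - -2 = 5 + 2 = 7$)
$U = - \frac{5}{2}$ ($U = \frac{-18 - 2}{8} = \frac{1}{8} \left(-20\right) = - \frac{5}{2} \approx -2.5$)
$p{\left(P,T \right)} = 7$
$\left(p{\left(-20,U \right)} - 348\right) + \sqrt{161 - 1130} = \left(7 - 348\right) + \sqrt{161 - 1130} = -341 + \sqrt{-969} = -341 + i \sqrt{969}$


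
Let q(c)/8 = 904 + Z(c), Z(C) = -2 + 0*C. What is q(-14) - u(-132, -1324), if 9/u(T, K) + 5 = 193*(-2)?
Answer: 2821465/391 ≈ 7216.0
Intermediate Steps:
Z(C) = -2 (Z(C) = -2 + 0 = -2)
u(T, K) = -9/391 (u(T, K) = 9/(-5 + 193*(-2)) = 9/(-5 - 386) = 9/(-391) = 9*(-1/391) = -9/391)
q(c) = 7216 (q(c) = 8*(904 - 2) = 8*902 = 7216)
q(-14) - u(-132, -1324) = 7216 - 1*(-9/391) = 7216 + 9/391 = 2821465/391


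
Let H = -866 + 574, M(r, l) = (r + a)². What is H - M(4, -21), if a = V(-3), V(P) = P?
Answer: -293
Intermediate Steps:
a = -3
M(r, l) = (-3 + r)² (M(r, l) = (r - 3)² = (-3 + r)²)
H = -292
H - M(4, -21) = -292 - (-3 + 4)² = -292 - 1*1² = -292 - 1*1 = -292 - 1 = -293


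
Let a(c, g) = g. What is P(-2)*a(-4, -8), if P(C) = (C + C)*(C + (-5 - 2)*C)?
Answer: 384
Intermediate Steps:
P(C) = -12*C**2 (P(C) = (2*C)*(C - 7*C) = (2*C)*(-6*C) = -12*C**2)
P(-2)*a(-4, -8) = -12*(-2)**2*(-8) = -12*4*(-8) = -48*(-8) = 384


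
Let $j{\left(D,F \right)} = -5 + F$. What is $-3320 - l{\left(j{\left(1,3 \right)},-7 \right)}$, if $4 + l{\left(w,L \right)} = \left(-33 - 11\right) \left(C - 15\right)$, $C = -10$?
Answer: $-4416$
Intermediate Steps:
$l{\left(w,L \right)} = 1096$ ($l{\left(w,L \right)} = -4 + \left(-33 - 11\right) \left(-10 - 15\right) = -4 - -1100 = -4 + 1100 = 1096$)
$-3320 - l{\left(j{\left(1,3 \right)},-7 \right)} = -3320 - 1096 = -4416$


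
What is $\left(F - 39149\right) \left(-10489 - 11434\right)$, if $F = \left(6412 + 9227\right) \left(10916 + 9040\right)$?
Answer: $-6841132109405$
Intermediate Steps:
$F = 312091884$ ($F = 15639 \cdot 19956 = 312091884$)
$\left(F - 39149\right) \left(-10489 - 11434\right) = \left(312091884 - 39149\right) \left(-10489 - 11434\right) = 312052735 \left(-21923\right) = -6841132109405$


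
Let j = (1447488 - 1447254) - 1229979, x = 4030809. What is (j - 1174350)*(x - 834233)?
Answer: -7684872378720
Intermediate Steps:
j = -1229745 (j = 234 - 1229979 = -1229745)
(j - 1174350)*(x - 834233) = (-1229745 - 1174350)*(4030809 - 834233) = -2404095*3196576 = -7684872378720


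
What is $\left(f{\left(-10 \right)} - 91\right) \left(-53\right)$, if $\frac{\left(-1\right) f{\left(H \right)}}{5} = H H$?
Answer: $31323$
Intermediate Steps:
$f{\left(H \right)} = - 5 H^{2}$ ($f{\left(H \right)} = - 5 H H = - 5 H^{2}$)
$\left(f{\left(-10 \right)} - 91\right) \left(-53\right) = \left(- 5 \left(-10\right)^{2} - 91\right) \left(-53\right) = \left(\left(-5\right) 100 - 91\right) \left(-53\right) = \left(-500 - 91\right) \left(-53\right) = \left(-591\right) \left(-53\right) = 31323$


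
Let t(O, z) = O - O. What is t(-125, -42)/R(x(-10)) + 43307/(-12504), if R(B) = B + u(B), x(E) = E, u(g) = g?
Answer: -43307/12504 ≈ -3.4635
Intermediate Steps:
t(O, z) = 0
R(B) = 2*B (R(B) = B + B = 2*B)
t(-125, -42)/R(x(-10)) + 43307/(-12504) = 0/((2*(-10))) + 43307/(-12504) = 0/(-20) + 43307*(-1/12504) = 0*(-1/20) - 43307/12504 = 0 - 43307/12504 = -43307/12504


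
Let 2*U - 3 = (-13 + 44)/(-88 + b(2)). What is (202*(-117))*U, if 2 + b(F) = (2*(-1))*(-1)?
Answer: -2753361/88 ≈ -31288.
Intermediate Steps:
b(F) = 0 (b(F) = -2 + (2*(-1))*(-1) = -2 - 2*(-1) = -2 + 2 = 0)
U = 233/176 (U = 3/2 + ((-13 + 44)/(-88 + 0))/2 = 3/2 + (31/(-88))/2 = 3/2 + (31*(-1/88))/2 = 3/2 + (1/2)*(-31/88) = 3/2 - 31/176 = 233/176 ≈ 1.3239)
(202*(-117))*U = (202*(-117))*(233/176) = -23634*233/176 = -2753361/88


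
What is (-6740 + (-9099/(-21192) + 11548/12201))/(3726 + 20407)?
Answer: -580787622655/2079971721912 ≈ -0.27923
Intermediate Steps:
(-6740 + (-9099/(-21192) + 11548/12201))/(3726 + 20407) = (-6740 + (-9099*(-1/21192) + 11548*(1/12201)))/24133 = (-6740 + (3033/7064 + 11548/12201))*(1/24133) = (-6740 + 118580705/86187864)*(1/24133) = -580787622655/86187864*1/24133 = -580787622655/2079971721912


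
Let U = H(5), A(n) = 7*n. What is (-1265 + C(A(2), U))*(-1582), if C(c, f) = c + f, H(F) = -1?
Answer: 1980664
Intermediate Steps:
U = -1
(-1265 + C(A(2), U))*(-1582) = (-1265 + (7*2 - 1))*(-1582) = (-1265 + (14 - 1))*(-1582) = (-1265 + 13)*(-1582) = -1252*(-1582) = 1980664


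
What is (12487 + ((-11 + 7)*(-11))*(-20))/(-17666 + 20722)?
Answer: 11607/3056 ≈ 3.7981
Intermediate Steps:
(12487 + ((-11 + 7)*(-11))*(-20))/(-17666 + 20722) = (12487 - 4*(-11)*(-20))/3056 = (12487 + 44*(-20))*(1/3056) = (12487 - 880)*(1/3056) = 11607*(1/3056) = 11607/3056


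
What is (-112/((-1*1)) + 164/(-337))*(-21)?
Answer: -789180/337 ≈ -2341.8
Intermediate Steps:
(-112/((-1*1)) + 164/(-337))*(-21) = (-112/(-1) + 164*(-1/337))*(-21) = (-112*(-1) - 164/337)*(-21) = (112 - 164/337)*(-21) = (37580/337)*(-21) = -789180/337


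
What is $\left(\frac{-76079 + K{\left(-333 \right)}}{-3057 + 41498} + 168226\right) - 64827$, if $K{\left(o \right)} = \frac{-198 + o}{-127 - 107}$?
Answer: $\frac{103341806939}{999466} \approx 1.034 \cdot 10^{5}$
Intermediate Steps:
$K{\left(o \right)} = \frac{11}{13} - \frac{o}{234}$ ($K{\left(o \right)} = \frac{-198 + o}{-234} = \left(-198 + o\right) \left(- \frac{1}{234}\right) = \frac{11}{13} - \frac{o}{234}$)
$\left(\frac{-76079 + K{\left(-333 \right)}}{-3057 + 41498} + 168226\right) - 64827 = \left(\frac{-76079 + \left(\frac{11}{13} - - \frac{37}{26}\right)}{-3057 + 41498} + 168226\right) - 64827 = \left(\frac{-76079 + \left(\frac{11}{13} + \frac{37}{26}\right)}{38441} + 168226\right) - 64827 = \left(\left(-76079 + \frac{59}{26}\right) \frac{1}{38441} + 168226\right) - 64827 = \left(\left(- \frac{1977995}{26}\right) \frac{1}{38441} + 168226\right) - 64827 = \left(- \frac{1977995}{999466} + 168226\right) - 64827 = \frac{168134189321}{999466} - 64827 = \frac{103341806939}{999466}$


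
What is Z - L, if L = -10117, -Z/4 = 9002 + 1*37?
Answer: -26039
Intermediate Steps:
Z = -36156 (Z = -4*(9002 + 1*37) = -4*(9002 + 37) = -4*9039 = -36156)
Z - L = -36156 - 1*(-10117) = -36156 + 10117 = -26039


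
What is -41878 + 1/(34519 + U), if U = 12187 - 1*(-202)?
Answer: -1964413223/46908 ≈ -41878.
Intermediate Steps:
U = 12389 (U = 12187 + 202 = 12389)
-41878 + 1/(34519 + U) = -41878 + 1/(34519 + 12389) = -41878 + 1/46908 = -1964413223/46908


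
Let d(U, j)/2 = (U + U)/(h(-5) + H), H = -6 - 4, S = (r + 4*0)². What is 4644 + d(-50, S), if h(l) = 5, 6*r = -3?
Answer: 4684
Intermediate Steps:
r = -½ (r = (⅙)*(-3) = -½ ≈ -0.50000)
S = ¼ (S = (-½ + 4*0)² = (-½ + 0)² = (-½)² = ¼ ≈ 0.25000)
H = -10
d(U, j) = -4*U/5 (d(U, j) = 2*((U + U)/(5 - 10)) = 2*((2*U)/(-5)) = 2*((2*U)*(-⅕)) = 2*(-2*U/5) = -4*U/5)
4644 + d(-50, S) = 4644 - ⅘*(-50) = 4644 + 40 = 4684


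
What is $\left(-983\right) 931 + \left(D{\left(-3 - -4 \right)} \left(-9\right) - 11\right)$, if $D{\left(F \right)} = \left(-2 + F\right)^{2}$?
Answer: $-915193$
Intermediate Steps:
$\left(-983\right) 931 + \left(D{\left(-3 - -4 \right)} \left(-9\right) - 11\right) = \left(-983\right) 931 - \left(11 - \left(-2 - -1\right)^{2} \left(-9\right)\right) = -915173 - \left(11 - \left(-2 + \left(-3 + 4\right)\right)^{2} \left(-9\right)\right) = -915173 - \left(11 - \left(-2 + 1\right)^{2} \left(-9\right)\right) = -915173 - \left(11 - \left(-1\right)^{2} \left(-9\right)\right) = -915173 + \left(1 \left(-9\right) - 11\right) = -915173 - 20 = -915193$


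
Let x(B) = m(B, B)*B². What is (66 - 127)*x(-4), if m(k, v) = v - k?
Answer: 0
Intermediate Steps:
x(B) = 0 (x(B) = (B - B)*B² = 0*B² = 0)
(66 - 127)*x(-4) = (66 - 127)*0 = -61*0 = 0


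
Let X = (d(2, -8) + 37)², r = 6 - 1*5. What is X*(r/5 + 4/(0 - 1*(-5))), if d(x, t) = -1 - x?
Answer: 1156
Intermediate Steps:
r = 1 (r = 6 - 5 = 1)
X = 1156 (X = ((-1 - 1*2) + 37)² = ((-1 - 2) + 37)² = (-3 + 37)² = 34² = 1156)
X*(r/5 + 4/(0 - 1*(-5))) = 1156*(1/5 + 4/(0 - 1*(-5))) = 1156*(1*(⅕) + 4/(0 + 5)) = 1156*(⅕ + 4/5) = 1156*(⅕ + 4*(⅕)) = 1156*(⅕ + ⅘) = 1156*1 = 1156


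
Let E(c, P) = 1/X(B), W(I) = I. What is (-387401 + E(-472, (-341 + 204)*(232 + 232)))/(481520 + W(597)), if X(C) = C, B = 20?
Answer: -7748019/9642340 ≈ -0.80354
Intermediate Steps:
E(c, P) = 1/20
(-387401 + E(-472, (-341 + 204)*(232 + 232)))/(481520 + W(597)) = (-387401 + 1/20)/(481520 + 597) = -7748019/20/482117 = -7748019/20*1/482117 = -7748019/9642340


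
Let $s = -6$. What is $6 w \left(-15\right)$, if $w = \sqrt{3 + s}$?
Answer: $- 90 i \sqrt{3} \approx - 155.88 i$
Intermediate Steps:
$w = i \sqrt{3}$ ($w = \sqrt{3 - 6} = \sqrt{-3} = i \sqrt{3} \approx 1.732 i$)
$6 w \left(-15\right) = 6 i \sqrt{3} \left(-15\right) = - 90 i \sqrt{3}$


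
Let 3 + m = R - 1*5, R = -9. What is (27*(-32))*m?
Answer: 14688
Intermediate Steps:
m = -17 (m = -3 + (-9 - 1*5) = -3 + (-9 - 5) = -3 - 14 = -17)
(27*(-32))*m = (27*(-32))*(-17) = -864*(-17) = 14688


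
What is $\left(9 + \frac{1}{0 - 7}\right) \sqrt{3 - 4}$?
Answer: $\frac{62 i}{7} \approx 8.8571 i$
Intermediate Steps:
$\left(9 + \frac{1}{0 - 7}\right) \sqrt{3 - 4} = \left(9 + \frac{1}{-7}\right) \sqrt{-1} = \left(9 - \frac{1}{7}\right) i = \frac{62 i}{7}$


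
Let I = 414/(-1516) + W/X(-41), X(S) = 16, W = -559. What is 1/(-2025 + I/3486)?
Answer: -21139104/42806899117 ≈ -0.00049382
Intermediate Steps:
I = -213517/6064 (I = 414/(-1516) - 559/16 = 414*(-1/1516) - 559*1/16 = -207/758 - 559/16 = -213517/6064 ≈ -35.211)
1/(-2025 + I/3486) = 1/(-2025 - 213517/6064/3486) = 1/(-2025 - 213517/6064*1/3486) = 1/(-2025 - 213517/21139104) = 1/(-42806899117/21139104) = -21139104/42806899117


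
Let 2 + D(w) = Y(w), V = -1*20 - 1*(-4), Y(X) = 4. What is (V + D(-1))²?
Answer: 196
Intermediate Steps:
V = -16 (V = -20 + 4 = -16)
D(w) = 2 (D(w) = -2 + 4 = 2)
(V + D(-1))² = (-16 + 2)² = (-14)² = 196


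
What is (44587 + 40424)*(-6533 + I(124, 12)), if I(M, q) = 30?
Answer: -552826533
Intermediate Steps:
(44587 + 40424)*(-6533 + I(124, 12)) = (44587 + 40424)*(-6533 + 30) = 85011*(-6503) = -552826533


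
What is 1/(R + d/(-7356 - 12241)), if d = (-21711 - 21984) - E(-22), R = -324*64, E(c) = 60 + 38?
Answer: -19597/406319599 ≈ -4.8231e-5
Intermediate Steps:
E(c) = 98
R = -20736
d = -43793 (d = (-21711 - 21984) - 1*98 = -43695 - 98 = -43793)
1/(R + d/(-7356 - 12241)) = 1/(-20736 - 43793/(-7356 - 12241)) = 1/(-20736 - 43793/(-19597)) = 1/(-20736 - 43793*(-1/19597)) = 1/(-20736 + 43793/19597) = 1/(-406319599/19597) = -19597/406319599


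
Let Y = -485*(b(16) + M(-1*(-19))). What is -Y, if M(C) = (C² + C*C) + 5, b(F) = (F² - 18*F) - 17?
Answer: 328830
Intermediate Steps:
b(F) = -17 + F² - 18*F
M(C) = 5 + 2*C² (M(C) = (C² + C²) + 5 = 2*C² + 5 = 5 + 2*C²)
Y = -328830 (Y = -485*((-17 + 16² - 18*16) + (5 + 2*(-1*(-19))²)) = -485*((-17 + 256 - 288) + (5 + 2*19²)) = -485*(-49 + (5 + 2*361)) = -485*(-49 + (5 + 722)) = -485*(-49 + 727) = -485*678 = -328830)
-Y = -1*(-328830) = 328830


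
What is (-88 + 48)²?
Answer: 1600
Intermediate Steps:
(-88 + 48)² = (-40)² = 1600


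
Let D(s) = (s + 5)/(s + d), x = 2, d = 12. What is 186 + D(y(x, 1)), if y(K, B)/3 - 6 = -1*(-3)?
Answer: 7286/39 ≈ 186.82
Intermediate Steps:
y(K, B) = 27 (y(K, B) = 18 + 3*(-1*(-3)) = 18 + 3*3 = 18 + 9 = 27)
D(s) = (5 + s)/(12 + s) (D(s) = (s + 5)/(s + 12) = (5 + s)/(12 + s))
186 + D(y(x, 1)) = 186 + (5 + 27)/(12 + 27) = 186 + 32/39 = 7286/39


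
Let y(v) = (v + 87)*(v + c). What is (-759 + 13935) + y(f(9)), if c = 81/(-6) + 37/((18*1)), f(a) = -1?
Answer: 108952/9 ≈ 12106.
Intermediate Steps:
c = -103/9 (c = 81*(-1/6) + 37/18 = -27/2 + 37*(1/18) = -27/2 + 37/18 = -103/9 ≈ -11.444)
y(v) = (87 + v)*(-103/9 + v) (y(v) = (v + 87)*(v - 103/9) = (87 + v)*(-103/9 + v))
(-759 + 13935) + y(f(9)) = (-759 + 13935) + (-2987/3 + (-1)**2 + (680/9)*(-1)) = 13176 + (-2987/3 + 1 - 680/9) = 13176 - 9632/9 = 108952/9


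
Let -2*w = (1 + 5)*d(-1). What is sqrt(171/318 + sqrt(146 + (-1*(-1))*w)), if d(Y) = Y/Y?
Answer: sqrt(6042 + 11236*sqrt(143))/106 ≈ 3.5350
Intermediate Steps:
d(Y) = 1
w = -3 (w = -(1 + 5)/2 = -3 ≈ -3.0000)
sqrt(171/318 + sqrt(146 + (-1*(-1))*w)) = sqrt(171/318 + sqrt(146 - 1*(-1)*(-3))) = sqrt(171*(1/318) + sqrt(146 + 1*(-3))) = sqrt(57/106 + sqrt(146 - 3)) = sqrt(57/106 + sqrt(143))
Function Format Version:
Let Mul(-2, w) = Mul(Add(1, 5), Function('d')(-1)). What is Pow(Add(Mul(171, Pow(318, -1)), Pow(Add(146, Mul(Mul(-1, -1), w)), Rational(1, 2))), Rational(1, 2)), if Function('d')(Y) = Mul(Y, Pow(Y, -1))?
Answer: Mul(Rational(1, 106), Pow(Add(6042, Mul(11236, Pow(143, Rational(1, 2)))), Rational(1, 2))) ≈ 3.5350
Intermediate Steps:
Function('d')(Y) = 1
w = -3 (w = Mul(Rational(-1, 2), Mul(Add(1, 5), 1)) = Mul(Rational(-1, 2), Mul(6, 1)) = Mul(Rational(-1, 2), 6) = -3)
Pow(Add(Mul(171, Pow(318, -1)), Pow(Add(146, Mul(Mul(-1, -1), w)), Rational(1, 2))), Rational(1, 2)) = Pow(Add(Mul(171, Pow(318, -1)), Pow(Add(146, Mul(Mul(-1, -1), -3)), Rational(1, 2))), Rational(1, 2)) = Pow(Add(Mul(171, Rational(1, 318)), Pow(Add(146, Mul(1, -3)), Rational(1, 2))), Rational(1, 2)) = Pow(Add(Rational(57, 106), Pow(Add(146, -3), Rational(1, 2))), Rational(1, 2)) = Pow(Add(Rational(57, 106), Pow(143, Rational(1, 2))), Rational(1, 2))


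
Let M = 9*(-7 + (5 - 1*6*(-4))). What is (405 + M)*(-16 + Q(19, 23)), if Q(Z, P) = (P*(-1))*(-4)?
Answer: 45828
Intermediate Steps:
Q(Z, P) = 4*P (Q(Z, P) = -P*(-4) = 4*P)
M = 198 (M = 9*(-7 + (5 - 6*(-4))) = 9*(-7 + (5 + 24)) = 9*(-7 + 29) = 9*22 = 198)
(405 + M)*(-16 + Q(19, 23)) = (405 + 198)*(-16 + 4*23) = 603*(-16 + 92) = 603*76 = 45828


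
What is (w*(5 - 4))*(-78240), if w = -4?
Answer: 312960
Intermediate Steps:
(w*(5 - 4))*(-78240) = -4*(5 - 4)*(-78240) = -4*1*(-78240) = -4*(-78240) = 312960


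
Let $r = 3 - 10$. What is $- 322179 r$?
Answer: $2255253$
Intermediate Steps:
$r = -7$ ($r = 3 - 10 = -7$)
$- 322179 r = \left(-322179\right) \left(-7\right) = 2255253$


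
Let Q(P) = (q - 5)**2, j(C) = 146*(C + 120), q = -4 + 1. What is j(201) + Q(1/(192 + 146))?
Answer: 46930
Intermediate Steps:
q = -3
j(C) = 17520 + 146*C (j(C) = 146*(120 + C) = 17520 + 146*C)
Q(P) = 64 (Q(P) = (-3 - 5)**2 = (-8)**2 = 64)
j(201) + Q(1/(192 + 146)) = (17520 + 146*201) + 64 = (17520 + 29346) + 64 = 46866 + 64 = 46930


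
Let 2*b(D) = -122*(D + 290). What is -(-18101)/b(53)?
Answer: -18101/20923 ≈ -0.86512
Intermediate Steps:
b(D) = -17690 - 61*D (b(D) = (-122*(D + 290))/2 = (-122*(290 + D))/2 = (-35380 - 122*D)/2 = -17690 - 61*D)
-(-18101)/b(53) = -(-18101)/(-17690 - 61*53) = -(-18101)/(-17690 - 3233) = -(-18101)/(-20923) = -(-18101)*(-1)/20923 = -1*18101/20923 = -18101/20923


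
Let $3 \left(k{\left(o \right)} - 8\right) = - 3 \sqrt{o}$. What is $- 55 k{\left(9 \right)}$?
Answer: $-275$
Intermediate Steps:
$k{\left(o \right)} = 8 - \sqrt{o}$ ($k{\left(o \right)} = 8 + \frac{\left(-3\right) \sqrt{o}}{3} = 8 - \sqrt{o}$)
$- 55 k{\left(9 \right)} = - 55 \left(8 - \sqrt{9}\right) = - 55 \left(8 - 3\right) = \left(-55\right) 5 = -275$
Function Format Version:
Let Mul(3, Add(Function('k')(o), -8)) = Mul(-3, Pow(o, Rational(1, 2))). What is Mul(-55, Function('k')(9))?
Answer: -275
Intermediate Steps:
Function('k')(o) = Add(8, Mul(-1, Pow(o, Rational(1, 2)))) (Function('k')(o) = Add(8, Mul(Rational(1, 3), Mul(-3, Pow(o, Rational(1, 2))))) = Add(8, Mul(-1, Pow(o, Rational(1, 2)))))
Mul(-55, Function('k')(9)) = Mul(-55, Add(8, Mul(-1, Pow(9, Rational(1, 2))))) = Mul(-55, Add(8, Mul(-1, 3))) = Mul(-55, Add(8, -3)) = Mul(-55, 5) = -275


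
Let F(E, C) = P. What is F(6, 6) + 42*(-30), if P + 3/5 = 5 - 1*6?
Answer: -6308/5 ≈ -1261.6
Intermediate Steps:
P = -8/5 (P = -3/5 + (5 - 1*6) = -3/5 + (5 - 6) = -3/5 - 1 = -8/5 ≈ -1.6000)
F(E, C) = -8/5
F(6, 6) + 42*(-30) = -8/5 + 42*(-30) = -8/5 - 1260 = -6308/5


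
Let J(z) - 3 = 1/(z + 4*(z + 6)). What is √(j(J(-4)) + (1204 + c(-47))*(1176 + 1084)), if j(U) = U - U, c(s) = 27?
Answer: 2*√695515 ≈ 1668.0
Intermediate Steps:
J(z) = 3 + 1/(24 + 5*z) (J(z) = 3 + 1/(z + 4*(z + 6)) = 3 + 1/(z + 4*(6 + z)) = 3 + 1/(z + (24 + 4*z)) = 3 + 1/(24 + 5*z))
j(U) = 0
√(j(J(-4)) + (1204 + c(-47))*(1176 + 1084)) = √(0 + (1204 + 27)*(1176 + 1084)) = √(0 + 1231*2260) = √(0 + 2782060) = √2782060 = 2*√695515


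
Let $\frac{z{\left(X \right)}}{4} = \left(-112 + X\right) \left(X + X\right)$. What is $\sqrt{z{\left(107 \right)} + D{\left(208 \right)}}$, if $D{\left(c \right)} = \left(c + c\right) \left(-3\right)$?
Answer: $2 i \sqrt{1382} \approx 74.351 i$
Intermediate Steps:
$D{\left(c \right)} = - 6 c$ ($D{\left(c \right)} = 2 c \left(-3\right) = - 6 c$)
$z{\left(X \right)} = 8 X \left(-112 + X\right)$ ($z{\left(X \right)} = 4 \left(-112 + X\right) \left(X + X\right) = 4 \left(-112 + X\right) 2 X = 4 \cdot 2 X \left(-112 + X\right) = 8 X \left(-112 + X\right)$)
$\sqrt{z{\left(107 \right)} + D{\left(208 \right)}} = \sqrt{8 \cdot 107 \left(-112 + 107\right) - 1248} = \sqrt{8 \cdot 107 \left(-5\right) - 1248} = \sqrt{-4280 - 1248} = \sqrt{-5528} = 2 i \sqrt{1382}$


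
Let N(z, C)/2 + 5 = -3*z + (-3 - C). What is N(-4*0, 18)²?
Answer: 2704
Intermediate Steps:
N(z, C) = -16 - 6*z - 2*C (N(z, C) = -10 + 2*(-3*z + (-3 - C)) = -10 + 2*(-3 - C - 3*z) = -10 + (-6 - 6*z - 2*C) = -16 - 6*z - 2*C)
N(-4*0, 18)² = (-16 - (-24)*0 - 2*18)² = (-16 - 6*0 - 36)² = (-16 + 0 - 36)² = (-52)² = 2704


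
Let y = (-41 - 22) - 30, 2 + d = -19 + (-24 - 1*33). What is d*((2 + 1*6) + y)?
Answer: 6630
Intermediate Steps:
d = -78 (d = -2 + (-19 + (-24 - 1*33)) = -2 + (-19 + (-24 - 33)) = -2 + (-19 - 57) = -2 - 76 = -78)
y = -93 (y = -63 - 30 = -93)
d*((2 + 1*6) + y) = -78*((2 + 1*6) - 93) = -78*((2 + 6) - 93) = -78*(8 - 93) = -78*(-85) = 6630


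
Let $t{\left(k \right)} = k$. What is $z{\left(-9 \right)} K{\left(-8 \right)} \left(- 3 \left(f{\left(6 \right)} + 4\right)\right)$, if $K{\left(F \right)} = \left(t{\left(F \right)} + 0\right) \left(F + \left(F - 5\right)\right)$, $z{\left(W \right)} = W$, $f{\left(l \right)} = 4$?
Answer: $36288$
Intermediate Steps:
$K{\left(F \right)} = F \left(-5 + 2 F\right)$ ($K{\left(F \right)} = \left(F + 0\right) \left(F + \left(F - 5\right)\right) = F \left(F + \left(-5 + F\right)\right) = F \left(-5 + 2 F\right)$)
$z{\left(-9 \right)} K{\left(-8 \right)} \left(- 3 \left(f{\left(6 \right)} + 4\right)\right) = - 9 \left(- 8 \left(-5 + 2 \left(-8\right)\right)\right) \left(- 3 \left(4 + 4\right)\right) = - 9 \left(- 8 \left(-5 - 16\right)\right) \left(\left(-3\right) 8\right) = - 9 \left(\left(-8\right) \left(-21\right)\right) \left(-24\right) = \left(-9\right) 168 \left(-24\right) = \left(-1512\right) \left(-24\right) = 36288$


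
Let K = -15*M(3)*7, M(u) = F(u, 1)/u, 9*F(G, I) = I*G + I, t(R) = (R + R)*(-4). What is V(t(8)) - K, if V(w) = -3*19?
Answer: -373/9 ≈ -41.444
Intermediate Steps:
t(R) = -8*R (t(R) = (2*R)*(-4) = -8*R)
F(G, I) = I/9 + G*I/9 (F(G, I) = (I*G + I)/9 = (G*I + I)/9 = (I + G*I)/9 = I/9 + G*I/9)
V(w) = -57
M(u) = (⅑ + u/9)/u (M(u) = ((⅑)*1*(1 + u))/u = (⅑ + u/9)/u)
K = -140/9 (K = -5*(1 + 3)/(3*3)*7 = -5*4/(3*3)*7 = -15*4/27*7 = -20/9*7 = -140/9 ≈ -15.556)
V(t(8)) - K = -57 - 1*(-140/9) = -57 + 140/9 = -373/9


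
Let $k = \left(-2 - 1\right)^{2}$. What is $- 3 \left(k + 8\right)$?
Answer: $-51$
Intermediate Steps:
$k = 9$ ($k = \left(-3\right)^{2} = 9$)
$- 3 \left(k + 8\right) = - 3 \left(9 + 8\right) = \left(-3\right) 17 = -51$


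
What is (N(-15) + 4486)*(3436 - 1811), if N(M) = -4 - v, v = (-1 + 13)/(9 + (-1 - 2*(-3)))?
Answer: 50973000/7 ≈ 7.2819e+6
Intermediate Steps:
v = 6/7 (v = 12/(9 + (-1 + 6)) = 12/(9 + 5) = 12/14 = 12*(1/14) = 6/7 ≈ 0.85714)
N(M) = -34/7 (N(M) = -4 - 1*6/7 = -4 - 6/7 = -34/7)
(N(-15) + 4486)*(3436 - 1811) = (-34/7 + 4486)*(3436 - 1811) = (31368/7)*1625 = 50973000/7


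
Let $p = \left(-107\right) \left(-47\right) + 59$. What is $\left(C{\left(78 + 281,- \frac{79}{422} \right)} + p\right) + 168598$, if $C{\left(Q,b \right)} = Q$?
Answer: $174045$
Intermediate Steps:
$p = 5088$ ($p = 5029 + 59 = 5088$)
$\left(C{\left(78 + 281,- \frac{79}{422} \right)} + p\right) + 168598 = \left(\left(78 + 281\right) + 5088\right) + 168598 = \left(359 + 5088\right) + 168598 = 5447 + 168598 = 174045$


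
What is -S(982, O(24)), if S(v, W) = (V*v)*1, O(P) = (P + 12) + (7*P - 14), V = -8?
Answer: 7856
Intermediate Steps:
O(P) = -2 + 8*P (O(P) = (12 + P) + (-14 + 7*P) = -2 + 8*P)
S(v, W) = -8*v (S(v, W) = -8*v*1 = -8*v)
-S(982, O(24)) = -(-8)*982 = -1*(-7856) = 7856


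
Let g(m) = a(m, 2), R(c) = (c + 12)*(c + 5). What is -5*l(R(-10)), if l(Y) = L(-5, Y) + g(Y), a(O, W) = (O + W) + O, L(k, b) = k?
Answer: 115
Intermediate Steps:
R(c) = (5 + c)*(12 + c) (R(c) = (12 + c)*(5 + c) = (5 + c)*(12 + c))
a(O, W) = W + 2*O
g(m) = 2 + 2*m
l(Y) = -3 + 2*Y (l(Y) = -5 + (2 + 2*Y) = -3 + 2*Y)
-5*l(R(-10)) = -5*(-3 + 2*(60 + (-10)² + 17*(-10))) = -5*(-3 + 2*(60 + 100 - 170)) = -5*(-3 + 2*(-10)) = -5*(-3 - 20) = -5*(-23) = 115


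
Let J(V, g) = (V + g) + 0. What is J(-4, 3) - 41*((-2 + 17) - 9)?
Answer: -247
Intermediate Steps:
J(V, g) = V + g
J(-4, 3) - 41*((-2 + 17) - 9) = (-4 + 3) - 41*((-2 + 17) - 9) = -1 - 41*(15 - 9) = -1 - 41*6 = -1 - 246 = -247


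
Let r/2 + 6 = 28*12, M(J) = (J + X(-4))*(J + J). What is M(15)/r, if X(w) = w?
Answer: 1/2 ≈ 0.50000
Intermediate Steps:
M(J) = 2*J*(-4 + J) (M(J) = (J - 4)*(J + J) = (-4 + J)*(2*J) = 2*J*(-4 + J))
r = 660 (r = -12 + 2*(28*12) = -12 + 2*336 = -12 + 672 = 660)
M(15)/r = (2*15*(-4 + 15))/660 = (2*15*11)*(1/660) = 330*(1/660) = 1/2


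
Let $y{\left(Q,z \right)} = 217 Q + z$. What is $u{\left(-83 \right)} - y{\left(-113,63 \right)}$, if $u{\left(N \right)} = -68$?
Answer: $24390$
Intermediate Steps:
$y{\left(Q,z \right)} = z + 217 Q$
$u{\left(-83 \right)} - y{\left(-113,63 \right)} = -68 - \left(63 + 217 \left(-113\right)\right) = -68 - \left(63 - 24521\right) = -68 - -24458 = -68 + 24458 = 24390$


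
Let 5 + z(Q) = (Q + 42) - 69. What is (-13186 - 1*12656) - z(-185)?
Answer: -25625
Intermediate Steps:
z(Q) = -32 + Q (z(Q) = -5 + ((Q + 42) - 69) = -5 + ((42 + Q) - 69) = -5 + (-27 + Q) = -32 + Q)
(-13186 - 1*12656) - z(-185) = (-13186 - 1*12656) - (-32 - 185) = (-13186 - 12656) - 1*(-217) = -25842 + 217 = -25625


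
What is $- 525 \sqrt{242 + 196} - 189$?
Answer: $-189 - 525 \sqrt{438} \approx -11176.0$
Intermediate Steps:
$- 525 \sqrt{242 + 196} - 189 = - 525 \sqrt{438} - 189 = -189 - 525 \sqrt{438}$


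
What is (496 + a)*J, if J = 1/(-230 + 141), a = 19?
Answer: -515/89 ≈ -5.7865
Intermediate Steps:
J = -1/89 (J = 1/(-89) = -1/89 ≈ -0.011236)
(496 + a)*J = (496 + 19)*(-1/89) = 515*(-1/89) = -515/89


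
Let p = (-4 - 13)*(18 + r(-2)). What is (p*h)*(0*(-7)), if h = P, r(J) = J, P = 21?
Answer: 0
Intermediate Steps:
p = -272 (p = (-4 - 13)*(18 - 2) = -17*16 = -272)
h = 21
(p*h)*(0*(-7)) = (-272*21)*(0*(-7)) = -5712*0 = 0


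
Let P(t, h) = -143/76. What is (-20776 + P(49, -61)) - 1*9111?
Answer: -2271555/76 ≈ -29889.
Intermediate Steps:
P(t, h) = -143/76 (P(t, h) = -143*1/76 = -143/76)
(-20776 + P(49, -61)) - 1*9111 = (-20776 - 143/76) - 1*9111 = -1579119/76 - 9111 = -2271555/76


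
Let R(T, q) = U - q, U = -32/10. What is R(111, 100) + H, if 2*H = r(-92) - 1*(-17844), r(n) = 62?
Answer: 44249/5 ≈ 8849.8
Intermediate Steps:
U = -16/5 (U = -32*⅒ = -16/5 ≈ -3.2000)
R(T, q) = -16/5 - q
H = 8953 (H = (62 - 1*(-17844))/2 = (62 + 17844)/2 = (½)*17906 = 8953)
R(111, 100) + H = (-16/5 - 1*100) + 8953 = (-16/5 - 100) + 8953 = -516/5 + 8953 = 44249/5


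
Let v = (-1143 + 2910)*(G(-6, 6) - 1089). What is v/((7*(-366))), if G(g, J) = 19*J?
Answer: 574275/854 ≈ 672.45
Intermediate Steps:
v = -1722825 (v = (-1143 + 2910)*(19*6 - 1089) = 1767*(114 - 1089) = 1767*(-975) = -1722825)
v/((7*(-366))) = -1722825/(7*(-366)) = -1722825/(-2562) = -1722825*(-1/2562) = 574275/854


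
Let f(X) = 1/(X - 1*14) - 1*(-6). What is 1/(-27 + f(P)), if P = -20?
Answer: -34/715 ≈ -0.047552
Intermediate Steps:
f(X) = 6 + 1/(-14 + X) (f(X) = 1/(X - 14) + 6 = 1/(-14 + X) + 6 = 6 + 1/(-14 + X))
1/(-27 + f(P)) = 1/(-27 + (-83 + 6*(-20))/(-14 - 20)) = 1/(-27 + (-83 - 120)/(-34)) = 1/(-27 - 1/34*(-203)) = 1/(-27 + 203/34) = 1/(-715/34) = -34/715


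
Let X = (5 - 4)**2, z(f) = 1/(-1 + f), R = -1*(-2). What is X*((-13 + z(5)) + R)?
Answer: -43/4 ≈ -10.750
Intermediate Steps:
R = 2
X = 1 (X = 1**2 = 1)
X*((-13 + z(5)) + R) = 1*((-13 + 1/(-1 + 5)) + 2) = 1*((-13 + 1/4) + 2) = 1*(-51/4 + 2) = 1*(-43/4) = -43/4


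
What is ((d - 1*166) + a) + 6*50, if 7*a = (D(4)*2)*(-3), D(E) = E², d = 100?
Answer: 1542/7 ≈ 220.29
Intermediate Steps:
a = -96/7 (a = ((4²*2)*(-3))/7 = ((16*2)*(-3))/7 = (32*(-3))/7 = (⅐)*(-96) = -96/7 ≈ -13.714)
((d - 1*166) + a) + 6*50 = ((100 - 1*166) - 96/7) + 6*50 = ((100 - 166) - 96/7) + 300 = (-66 - 96/7) + 300 = -558/7 + 300 = 1542/7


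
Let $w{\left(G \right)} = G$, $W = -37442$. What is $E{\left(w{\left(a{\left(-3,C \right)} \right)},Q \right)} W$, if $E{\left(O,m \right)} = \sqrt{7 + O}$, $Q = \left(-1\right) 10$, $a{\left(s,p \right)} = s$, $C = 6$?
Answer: $-74884$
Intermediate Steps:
$Q = -10$
$E{\left(w{\left(a{\left(-3,C \right)} \right)},Q \right)} W = \sqrt{7 - 3} \left(-37442\right) = \sqrt{4} \left(-37442\right) = 2 \left(-37442\right) = -74884$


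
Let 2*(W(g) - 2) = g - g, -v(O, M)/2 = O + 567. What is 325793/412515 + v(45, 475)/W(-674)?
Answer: -252133387/412515 ≈ -611.21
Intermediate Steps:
v(O, M) = -1134 - 2*O (v(O, M) = -2*(O + 567) = -2*(567 + O) = -1134 - 2*O)
W(g) = 2 (W(g) = 2 + (g - g)/2 = 2 + (½)*0 = 2 + 0 = 2)
325793/412515 + v(45, 475)/W(-674) = 325793/412515 + (-1134 - 2*45)/2 = 325793*(1/412515) + (-1134 - 90)*(½) = 325793/412515 - 1224*½ = 325793/412515 - 612 = -252133387/412515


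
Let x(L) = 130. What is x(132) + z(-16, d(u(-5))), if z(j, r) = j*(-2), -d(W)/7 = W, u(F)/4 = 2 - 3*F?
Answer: 162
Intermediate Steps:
u(F) = 8 - 12*F (u(F) = 4*(2 - 3*F) = 8 - 12*F)
d(W) = -7*W
z(j, r) = -2*j
x(132) + z(-16, d(u(-5))) = 130 - 2*(-16) = 130 + 32 = 162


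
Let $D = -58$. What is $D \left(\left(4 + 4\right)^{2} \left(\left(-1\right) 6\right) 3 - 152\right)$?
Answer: $75632$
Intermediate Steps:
$D \left(\left(4 + 4\right)^{2} \left(\left(-1\right) 6\right) 3 - 152\right) = - 58 \left(\left(4 + 4\right)^{2} \left(\left(-1\right) 6\right) 3 - 152\right) = - 58 \left(8^{2} \left(-6\right) 3 - 152\right) = - 58 \left(64 \left(-6\right) 3 - 152\right) = - 58 \left(\left(-384\right) 3 - 152\right) = - 58 \left(-1152 - 152\right) = \left(-58\right) \left(-1304\right) = 75632$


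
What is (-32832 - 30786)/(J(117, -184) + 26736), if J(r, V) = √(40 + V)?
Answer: -11811742/4963985 + 10603*I/9927970 ≈ -2.3795 + 0.001068*I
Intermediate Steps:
(-32832 - 30786)/(J(117, -184) + 26736) = (-32832 - 30786)/(√(40 - 184) + 26736) = -63618/(√(-144) + 26736) = -63618/(12*I + 26736) = -63618*(26736 - 12*I)/714813840 = -10603*(26736 - 12*I)/119135640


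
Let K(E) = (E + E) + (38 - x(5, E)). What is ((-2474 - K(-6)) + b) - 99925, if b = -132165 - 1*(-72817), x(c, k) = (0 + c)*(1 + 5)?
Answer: -161743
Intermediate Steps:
x(c, k) = 6*c (x(c, k) = c*6 = 6*c)
b = -59348 (b = -132165 + 72817 = -59348)
K(E) = 8 + 2*E (K(E) = (E + E) + (38 - 6*5) = 2*E + (38 - 1*30) = 2*E + (38 - 30) = 2*E + 8 = 8 + 2*E)
((-2474 - K(-6)) + b) - 99925 = ((-2474 - (8 + 2*(-6))) - 59348) - 99925 = ((-2474 - (8 - 12)) - 59348) - 99925 = ((-2474 - 1*(-4)) - 59348) - 99925 = ((-2474 + 4) - 59348) - 99925 = (-2470 - 59348) - 99925 = -61818 - 99925 = -161743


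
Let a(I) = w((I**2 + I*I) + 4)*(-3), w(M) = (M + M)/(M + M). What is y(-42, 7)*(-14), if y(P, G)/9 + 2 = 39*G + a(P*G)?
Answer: -33768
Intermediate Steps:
w(M) = 1 (w(M) = (2*M)/((2*M)) = (2*M)*(1/(2*M)) = 1)
a(I) = -3 (a(I) = 1*(-3) = -3)
y(P, G) = -45 + 351*G (y(P, G) = -18 + 9*(39*G - 3) = -18 + 9*(-3 + 39*G) = -18 + (-27 + 351*G) = -45 + 351*G)
y(-42, 7)*(-14) = (-45 + 351*7)*(-14) = (-45 + 2457)*(-14) = 2412*(-14) = -33768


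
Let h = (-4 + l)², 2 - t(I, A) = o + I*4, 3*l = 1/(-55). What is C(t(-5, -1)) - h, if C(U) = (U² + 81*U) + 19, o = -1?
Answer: 65202554/27225 ≈ 2395.0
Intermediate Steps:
l = -1/165 (l = (⅓)/(-55) = (⅓)*(-1/55) = -1/165 ≈ -0.0060606)
t(I, A) = 3 - 4*I (t(I, A) = 2 - (-1 + I*4) = 2 - (-1 + 4*I) = 2 + (1 - 4*I) = 3 - 4*I)
C(U) = 19 + U² + 81*U
h = 436921/27225 (h = (-4 - 1/165)² = (-661/165)² = 436921/27225 ≈ 16.049)
C(t(-5, -1)) - h = (19 + (3 - 4*(-5))² + 81*(3 - 4*(-5))) - 1*436921/27225 = (19 + (3 + 20)² + 81*(3 + 20)) - 436921/27225 = (19 + 23² + 81*23) - 436921/27225 = (19 + 529 + 1863) - 436921/27225 = 2411 - 436921/27225 = 65202554/27225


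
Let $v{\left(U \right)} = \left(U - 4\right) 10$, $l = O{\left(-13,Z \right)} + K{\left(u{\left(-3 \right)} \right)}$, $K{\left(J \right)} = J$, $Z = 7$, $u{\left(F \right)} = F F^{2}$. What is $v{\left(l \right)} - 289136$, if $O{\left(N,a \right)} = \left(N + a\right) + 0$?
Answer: $-289506$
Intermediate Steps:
$u{\left(F \right)} = F^{3}$
$O{\left(N,a \right)} = N + a$
$l = -33$ ($l = \left(-13 + 7\right) + \left(-3\right)^{3} = -6 - 27 = -33$)
$v{\left(U \right)} = -40 + 10 U$ ($v{\left(U \right)} = \left(-4 + U\right) 10 = -40 + 10 U$)
$v{\left(l \right)} - 289136 = \left(-40 + 10 \left(-33\right)\right) - 289136 = \left(-40 - 330\right) - 289136 = -370 - 289136 = -289506$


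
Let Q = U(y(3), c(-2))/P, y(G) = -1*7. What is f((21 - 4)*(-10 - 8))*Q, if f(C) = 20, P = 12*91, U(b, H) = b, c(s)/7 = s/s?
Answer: -5/39 ≈ -0.12821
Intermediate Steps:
y(G) = -7
c(s) = 7 (c(s) = 7*(s/s) = 7*1 = 7)
P = 1092
Q = -1/156 (Q = -7/1092 = -7*1/1092 = -1/156 ≈ -0.0064103)
f((21 - 4)*(-10 - 8))*Q = 20*(-1/156) = -5/39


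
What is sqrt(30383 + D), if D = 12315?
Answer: sqrt(42698) ≈ 206.64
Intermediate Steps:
sqrt(30383 + D) = sqrt(30383 + 12315) = sqrt(42698)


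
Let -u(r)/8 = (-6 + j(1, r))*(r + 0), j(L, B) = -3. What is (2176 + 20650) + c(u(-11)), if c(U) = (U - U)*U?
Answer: 22826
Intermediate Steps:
u(r) = 72*r (u(r) = -8*(-6 - 3)*(r + 0) = -(-72)*r = 72*r)
c(U) = 0 (c(U) = 0*U = 0)
(2176 + 20650) + c(u(-11)) = (2176 + 20650) + 0 = 22826 + 0 = 22826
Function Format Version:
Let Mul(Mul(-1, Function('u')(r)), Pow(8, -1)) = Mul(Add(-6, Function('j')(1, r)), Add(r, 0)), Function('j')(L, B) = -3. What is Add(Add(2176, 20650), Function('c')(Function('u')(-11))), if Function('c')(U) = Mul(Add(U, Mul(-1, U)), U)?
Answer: 22826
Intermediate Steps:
Function('u')(r) = Mul(72, r) (Function('u')(r) = Mul(-8, Mul(Add(-6, -3), Add(r, 0))) = Mul(-8, Mul(-9, r)) = Mul(72, r))
Function('c')(U) = 0 (Function('c')(U) = Mul(0, U) = 0)
Add(Add(2176, 20650), Function('c')(Function('u')(-11))) = Add(Add(2176, 20650), 0) = Add(22826, 0) = 22826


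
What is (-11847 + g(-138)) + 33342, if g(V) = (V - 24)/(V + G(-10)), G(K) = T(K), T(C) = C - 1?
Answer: 3202917/149 ≈ 21496.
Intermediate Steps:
T(C) = -1 + C
G(K) = -1 + K
g(V) = (-24 + V)/(-11 + V) (g(V) = (V - 24)/(V + (-1 - 10)) = (-24 + V)/(V - 11) = (-24 + V)/(-11 + V))
(-11847 + g(-138)) + 33342 = (-11847 + (-24 - 138)/(-11 - 138)) + 33342 = (-11847 - 162/(-149)) + 33342 = (-11847 - 1/149*(-162)) + 33342 = (-11847 + 162/149) + 33342 = -1765041/149 + 33342 = 3202917/149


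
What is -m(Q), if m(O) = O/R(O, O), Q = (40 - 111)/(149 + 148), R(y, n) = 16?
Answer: 71/4752 ≈ 0.014941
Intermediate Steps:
Q = -71/297 ≈ -0.23906
m(O) = O/16
-m(Q) = -(-71)/(16*297) = -1*(-71/4752) = 71/4752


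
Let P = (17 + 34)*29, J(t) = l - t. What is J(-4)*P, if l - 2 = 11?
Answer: 25143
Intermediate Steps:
l = 13 (l = 2 + 11 = 13)
J(t) = 13 - t
P = 1479 (P = 51*29 = 1479)
J(-4)*P = (13 - 1*(-4))*1479 = (13 + 4)*1479 = 17*1479 = 25143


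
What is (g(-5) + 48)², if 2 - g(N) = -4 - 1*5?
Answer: 3481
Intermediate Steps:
g(N) = 11 (g(N) = 2 - (-4 - 1*5) = 2 - (-4 - 5) = 2 - 1*(-9) = 2 + 9 = 11)
(g(-5) + 48)² = (11 + 48)² = 59² = 3481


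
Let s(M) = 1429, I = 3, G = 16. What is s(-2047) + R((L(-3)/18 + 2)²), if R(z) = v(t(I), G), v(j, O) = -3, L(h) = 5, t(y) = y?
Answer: 1426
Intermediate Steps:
R(z) = -3
s(-2047) + R((L(-3)/18 + 2)²) = 1429 - 3 = 1426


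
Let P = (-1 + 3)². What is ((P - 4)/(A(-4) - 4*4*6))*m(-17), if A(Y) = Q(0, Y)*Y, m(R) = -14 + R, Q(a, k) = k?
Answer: 0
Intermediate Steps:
P = 4 (P = 2² = 4)
A(Y) = Y² (A(Y) = Y*Y = Y²)
((P - 4)/(A(-4) - 4*4*6))*m(-17) = ((4 - 4)/((-4)² - 4*4*6))*(-14 - 17) = (0/(16 - 16*6))*(-31) = (0/(16 - 96))*(-31) = (0/(-80))*(-31) = (0*(-1/80))*(-31) = 0*(-31) = 0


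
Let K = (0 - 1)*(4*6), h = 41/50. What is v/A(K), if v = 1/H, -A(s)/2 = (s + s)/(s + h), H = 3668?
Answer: -1159/17606400 ≈ -6.5828e-5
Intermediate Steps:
h = 41/50 (h = 41*(1/50) = 41/50 ≈ 0.82000)
K = -24 (K = -1*24 = -24)
A(s) = -4*s/(41/50 + s) (A(s) = -2*(s + s)/(s + 41/50) = -2*2*s/(41/50 + s) = -4*s/(41/50 + s))
v = 1/3668 ≈ 0.00027263
v/A(K) = 1/(3668*((-200*(-24)/(41 + 50*(-24))))) = 1/(3668*((-200*(-24)/(41 - 1200)))) = 1/(3668*((-200*(-24)/(-1159)))) = 1/(3668*((-200*(-24)*(-1/1159)))) = 1/(3668*(-4800/1159)) = (1/3668)*(-1159/4800) = -1159/17606400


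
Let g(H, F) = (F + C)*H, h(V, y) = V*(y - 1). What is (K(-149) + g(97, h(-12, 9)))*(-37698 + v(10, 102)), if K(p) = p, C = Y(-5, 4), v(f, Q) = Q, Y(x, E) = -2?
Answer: 362989380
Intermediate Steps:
h(V, y) = V*(-1 + y)
C = -2
g(H, F) = H*(-2 + F) (g(H, F) = (F - 2)*H = (-2 + F)*H = H*(-2 + F))
(K(-149) + g(97, h(-12, 9)))*(-37698 + v(10, 102)) = (-149 + 97*(-2 - 12*(-1 + 9)))*(-37698 + 102) = (-149 + 97*(-2 - 12*8))*(-37596) = (-149 + 97*(-2 - 96))*(-37596) = (-149 + 97*(-98))*(-37596) = (-149 - 9506)*(-37596) = -9655*(-37596) = 362989380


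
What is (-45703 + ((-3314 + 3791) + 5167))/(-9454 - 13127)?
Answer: 4451/2509 ≈ 1.7740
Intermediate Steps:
(-45703 + ((-3314 + 3791) + 5167))/(-9454 - 13127) = (-45703 + (477 + 5167))/(-22581) = (-45703 + 5644)*(-1/22581) = -40059*(-1/22581) = 4451/2509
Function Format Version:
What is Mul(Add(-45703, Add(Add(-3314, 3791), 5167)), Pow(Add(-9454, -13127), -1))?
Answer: Rational(4451, 2509) ≈ 1.7740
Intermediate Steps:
Mul(Add(-45703, Add(Add(-3314, 3791), 5167)), Pow(Add(-9454, -13127), -1)) = Mul(Add(-45703, Add(477, 5167)), Pow(-22581, -1)) = Mul(Add(-45703, 5644), Rational(-1, 22581)) = Mul(-40059, Rational(-1, 22581)) = Rational(4451, 2509)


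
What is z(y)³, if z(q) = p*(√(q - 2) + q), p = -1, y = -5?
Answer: (5 - I*√7)³ ≈ 20.0 - 179.91*I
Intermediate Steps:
z(q) = -q - √(-2 + q) (z(q) = -(√(q - 2) + q) = -(√(-2 + q) + q) = -(q + √(-2 + q)) = -q - √(-2 + q))
z(y)³ = (-1*(-5) - √(-2 - 5))³ = (5 - √(-7))³ = (5 - I*√7)³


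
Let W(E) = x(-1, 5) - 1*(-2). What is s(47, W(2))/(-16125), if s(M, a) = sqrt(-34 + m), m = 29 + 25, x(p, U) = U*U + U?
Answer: -2*sqrt(5)/16125 ≈ -0.00027734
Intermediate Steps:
x(p, U) = U + U**2 (x(p, U) = U**2 + U = U + U**2)
W(E) = 32 (W(E) = 5*(1 + 5) - 1*(-2) = 5*6 + 2 = 30 + 2 = 32)
m = 54
s(M, a) = 2*sqrt(5) (s(M, a) = sqrt(-34 + 54) = sqrt(20) = 2*sqrt(5))
s(47, W(2))/(-16125) = (2*sqrt(5))/(-16125) = (2*sqrt(5))*(-1/16125) = -2*sqrt(5)/16125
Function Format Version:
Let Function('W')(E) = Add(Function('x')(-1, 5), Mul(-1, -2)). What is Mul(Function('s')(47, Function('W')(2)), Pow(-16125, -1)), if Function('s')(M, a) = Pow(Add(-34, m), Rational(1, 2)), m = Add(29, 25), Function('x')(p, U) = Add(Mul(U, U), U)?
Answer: Mul(Rational(-2, 16125), Pow(5, Rational(1, 2))) ≈ -0.00027734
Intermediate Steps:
Function('x')(p, U) = Add(U, Pow(U, 2)) (Function('x')(p, U) = Add(Pow(U, 2), U) = Add(U, Pow(U, 2)))
Function('W')(E) = 32 (Function('W')(E) = Add(Mul(5, Add(1, 5)), Mul(-1, -2)) = Add(Mul(5, 6), 2) = Add(30, 2) = 32)
m = 54
Function('s')(M, a) = Mul(2, Pow(5, Rational(1, 2))) (Function('s')(M, a) = Pow(Add(-34, 54), Rational(1, 2)) = Pow(20, Rational(1, 2)) = Mul(2, Pow(5, Rational(1, 2))))
Mul(Function('s')(47, Function('W')(2)), Pow(-16125, -1)) = Mul(Mul(2, Pow(5, Rational(1, 2))), Pow(-16125, -1)) = Mul(Mul(2, Pow(5, Rational(1, 2))), Rational(-1, 16125)) = Mul(Rational(-2, 16125), Pow(5, Rational(1, 2)))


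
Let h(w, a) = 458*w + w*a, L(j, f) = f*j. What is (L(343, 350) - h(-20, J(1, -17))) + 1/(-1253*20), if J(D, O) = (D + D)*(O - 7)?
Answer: 3213944999/25060 ≈ 1.2825e+5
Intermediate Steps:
J(D, O) = 2*D*(-7 + O) (J(D, O) = (2*D)*(-7 + O) = 2*D*(-7 + O))
h(w, a) = 458*w + a*w
(L(343, 350) - h(-20, J(1, -17))) + 1/(-1253*20) = (350*343 - (-20)*(458 + 2*1*(-7 - 17))) + 1/(-1253*20) = (120050 - (-20)*(458 + 2*1*(-24))) + 1/(-25060) = (120050 - (-20)*(458 - 48)) - 1/25060 = (120050 - (-20)*410) - 1/25060 = (120050 - 1*(-8200)) - 1/25060 = (120050 + 8200) - 1/25060 = 128250 - 1/25060 = 3213944999/25060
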